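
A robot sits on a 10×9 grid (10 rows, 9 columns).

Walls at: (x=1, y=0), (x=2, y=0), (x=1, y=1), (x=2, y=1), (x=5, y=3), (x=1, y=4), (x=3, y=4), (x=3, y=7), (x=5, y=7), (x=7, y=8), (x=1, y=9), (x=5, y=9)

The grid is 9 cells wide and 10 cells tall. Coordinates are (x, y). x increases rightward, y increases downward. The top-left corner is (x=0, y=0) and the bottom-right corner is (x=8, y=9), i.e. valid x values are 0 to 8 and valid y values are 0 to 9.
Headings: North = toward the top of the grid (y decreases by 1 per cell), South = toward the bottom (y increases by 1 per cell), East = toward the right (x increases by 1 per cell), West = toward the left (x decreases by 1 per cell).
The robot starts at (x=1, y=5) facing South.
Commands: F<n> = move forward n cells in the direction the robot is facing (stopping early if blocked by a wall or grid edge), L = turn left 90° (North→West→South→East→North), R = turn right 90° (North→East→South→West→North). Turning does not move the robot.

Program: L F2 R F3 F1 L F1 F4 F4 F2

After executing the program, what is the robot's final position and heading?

Start: (x=1, y=5), facing South
  L: turn left, now facing East
  F2: move forward 2, now at (x=3, y=5)
  R: turn right, now facing South
  F3: move forward 1/3 (blocked), now at (x=3, y=6)
  F1: move forward 0/1 (blocked), now at (x=3, y=6)
  L: turn left, now facing East
  F1: move forward 1, now at (x=4, y=6)
  F4: move forward 4, now at (x=8, y=6)
  F4: move forward 0/4 (blocked), now at (x=8, y=6)
  F2: move forward 0/2 (blocked), now at (x=8, y=6)
Final: (x=8, y=6), facing East

Answer: Final position: (x=8, y=6), facing East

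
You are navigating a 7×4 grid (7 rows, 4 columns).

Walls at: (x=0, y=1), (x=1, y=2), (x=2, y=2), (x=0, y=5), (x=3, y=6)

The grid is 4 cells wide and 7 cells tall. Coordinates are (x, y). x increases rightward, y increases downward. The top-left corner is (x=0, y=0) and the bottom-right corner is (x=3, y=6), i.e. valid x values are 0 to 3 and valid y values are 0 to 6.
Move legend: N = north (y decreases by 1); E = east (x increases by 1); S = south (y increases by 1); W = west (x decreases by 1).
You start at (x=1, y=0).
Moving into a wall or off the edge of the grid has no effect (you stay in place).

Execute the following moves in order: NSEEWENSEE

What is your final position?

Start: (x=1, y=0)
  N (north): blocked, stay at (x=1, y=0)
  S (south): (x=1, y=0) -> (x=1, y=1)
  E (east): (x=1, y=1) -> (x=2, y=1)
  E (east): (x=2, y=1) -> (x=3, y=1)
  W (west): (x=3, y=1) -> (x=2, y=1)
  E (east): (x=2, y=1) -> (x=3, y=1)
  N (north): (x=3, y=1) -> (x=3, y=0)
  S (south): (x=3, y=0) -> (x=3, y=1)
  E (east): blocked, stay at (x=3, y=1)
  E (east): blocked, stay at (x=3, y=1)
Final: (x=3, y=1)

Answer: Final position: (x=3, y=1)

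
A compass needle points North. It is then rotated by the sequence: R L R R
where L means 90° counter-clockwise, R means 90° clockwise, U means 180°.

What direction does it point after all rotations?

Answer: Final heading: South

Derivation:
Start: North
  R (right (90° clockwise)) -> East
  L (left (90° counter-clockwise)) -> North
  R (right (90° clockwise)) -> East
  R (right (90° clockwise)) -> South
Final: South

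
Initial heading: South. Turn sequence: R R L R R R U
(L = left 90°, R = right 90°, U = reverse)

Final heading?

Start: South
  R (right (90° clockwise)) -> West
  R (right (90° clockwise)) -> North
  L (left (90° counter-clockwise)) -> West
  R (right (90° clockwise)) -> North
  R (right (90° clockwise)) -> East
  R (right (90° clockwise)) -> South
  U (U-turn (180°)) -> North
Final: North

Answer: Final heading: North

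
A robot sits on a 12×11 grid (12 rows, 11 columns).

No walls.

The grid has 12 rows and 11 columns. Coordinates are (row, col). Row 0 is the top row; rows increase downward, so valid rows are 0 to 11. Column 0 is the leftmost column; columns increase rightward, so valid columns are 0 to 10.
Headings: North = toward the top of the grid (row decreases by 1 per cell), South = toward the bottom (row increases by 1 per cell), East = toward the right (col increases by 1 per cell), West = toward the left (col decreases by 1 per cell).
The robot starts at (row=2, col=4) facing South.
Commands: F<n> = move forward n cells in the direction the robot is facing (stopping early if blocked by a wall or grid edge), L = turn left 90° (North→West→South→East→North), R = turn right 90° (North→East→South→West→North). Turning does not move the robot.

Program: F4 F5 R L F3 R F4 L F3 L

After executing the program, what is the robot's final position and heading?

Answer: Final position: (row=11, col=0), facing East

Derivation:
Start: (row=2, col=4), facing South
  F4: move forward 4, now at (row=6, col=4)
  F5: move forward 5, now at (row=11, col=4)
  R: turn right, now facing West
  L: turn left, now facing South
  F3: move forward 0/3 (blocked), now at (row=11, col=4)
  R: turn right, now facing West
  F4: move forward 4, now at (row=11, col=0)
  L: turn left, now facing South
  F3: move forward 0/3 (blocked), now at (row=11, col=0)
  L: turn left, now facing East
Final: (row=11, col=0), facing East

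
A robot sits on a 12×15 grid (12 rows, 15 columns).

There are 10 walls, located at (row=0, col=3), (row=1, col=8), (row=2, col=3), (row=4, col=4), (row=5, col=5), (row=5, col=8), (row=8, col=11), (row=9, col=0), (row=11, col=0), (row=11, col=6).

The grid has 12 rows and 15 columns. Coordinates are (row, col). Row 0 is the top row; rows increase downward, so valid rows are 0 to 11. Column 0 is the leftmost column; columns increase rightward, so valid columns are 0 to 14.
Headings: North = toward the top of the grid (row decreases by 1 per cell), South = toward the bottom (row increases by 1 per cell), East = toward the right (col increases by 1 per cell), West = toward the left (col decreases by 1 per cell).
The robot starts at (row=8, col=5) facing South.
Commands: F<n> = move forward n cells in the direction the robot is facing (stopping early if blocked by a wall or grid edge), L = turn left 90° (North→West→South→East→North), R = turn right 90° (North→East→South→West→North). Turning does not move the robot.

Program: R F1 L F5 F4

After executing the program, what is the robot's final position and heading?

Start: (row=8, col=5), facing South
  R: turn right, now facing West
  F1: move forward 1, now at (row=8, col=4)
  L: turn left, now facing South
  F5: move forward 3/5 (blocked), now at (row=11, col=4)
  F4: move forward 0/4 (blocked), now at (row=11, col=4)
Final: (row=11, col=4), facing South

Answer: Final position: (row=11, col=4), facing South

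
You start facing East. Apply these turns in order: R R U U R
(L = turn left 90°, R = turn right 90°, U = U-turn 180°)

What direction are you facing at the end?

Start: East
  R (right (90° clockwise)) -> South
  R (right (90° clockwise)) -> West
  U (U-turn (180°)) -> East
  U (U-turn (180°)) -> West
  R (right (90° clockwise)) -> North
Final: North

Answer: Final heading: North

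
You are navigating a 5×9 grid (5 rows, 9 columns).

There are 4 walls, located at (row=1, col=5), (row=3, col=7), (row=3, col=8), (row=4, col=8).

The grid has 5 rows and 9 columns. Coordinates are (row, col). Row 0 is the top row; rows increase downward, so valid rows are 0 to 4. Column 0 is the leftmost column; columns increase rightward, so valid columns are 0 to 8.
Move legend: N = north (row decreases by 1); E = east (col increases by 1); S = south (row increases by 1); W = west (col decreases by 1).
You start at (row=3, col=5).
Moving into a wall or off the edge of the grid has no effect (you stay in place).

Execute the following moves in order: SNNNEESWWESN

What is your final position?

Answer: Final position: (row=2, col=6)

Derivation:
Start: (row=3, col=5)
  S (south): (row=3, col=5) -> (row=4, col=5)
  N (north): (row=4, col=5) -> (row=3, col=5)
  N (north): (row=3, col=5) -> (row=2, col=5)
  N (north): blocked, stay at (row=2, col=5)
  E (east): (row=2, col=5) -> (row=2, col=6)
  E (east): (row=2, col=6) -> (row=2, col=7)
  S (south): blocked, stay at (row=2, col=7)
  W (west): (row=2, col=7) -> (row=2, col=6)
  W (west): (row=2, col=6) -> (row=2, col=5)
  E (east): (row=2, col=5) -> (row=2, col=6)
  S (south): (row=2, col=6) -> (row=3, col=6)
  N (north): (row=3, col=6) -> (row=2, col=6)
Final: (row=2, col=6)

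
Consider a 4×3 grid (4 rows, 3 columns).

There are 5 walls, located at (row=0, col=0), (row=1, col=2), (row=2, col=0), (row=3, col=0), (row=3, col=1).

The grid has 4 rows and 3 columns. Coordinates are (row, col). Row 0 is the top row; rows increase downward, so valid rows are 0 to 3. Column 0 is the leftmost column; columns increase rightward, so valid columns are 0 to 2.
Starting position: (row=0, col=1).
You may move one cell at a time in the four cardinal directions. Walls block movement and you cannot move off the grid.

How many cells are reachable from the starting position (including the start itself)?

Answer: Reachable cells: 7

Derivation:
BFS flood-fill from (row=0, col=1):
  Distance 0: (row=0, col=1)
  Distance 1: (row=0, col=2), (row=1, col=1)
  Distance 2: (row=1, col=0), (row=2, col=1)
  Distance 3: (row=2, col=2)
  Distance 4: (row=3, col=2)
Total reachable: 7 (grid has 7 open cells total)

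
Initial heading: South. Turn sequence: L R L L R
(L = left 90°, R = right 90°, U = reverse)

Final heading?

Start: South
  L (left (90° counter-clockwise)) -> East
  R (right (90° clockwise)) -> South
  L (left (90° counter-clockwise)) -> East
  L (left (90° counter-clockwise)) -> North
  R (right (90° clockwise)) -> East
Final: East

Answer: Final heading: East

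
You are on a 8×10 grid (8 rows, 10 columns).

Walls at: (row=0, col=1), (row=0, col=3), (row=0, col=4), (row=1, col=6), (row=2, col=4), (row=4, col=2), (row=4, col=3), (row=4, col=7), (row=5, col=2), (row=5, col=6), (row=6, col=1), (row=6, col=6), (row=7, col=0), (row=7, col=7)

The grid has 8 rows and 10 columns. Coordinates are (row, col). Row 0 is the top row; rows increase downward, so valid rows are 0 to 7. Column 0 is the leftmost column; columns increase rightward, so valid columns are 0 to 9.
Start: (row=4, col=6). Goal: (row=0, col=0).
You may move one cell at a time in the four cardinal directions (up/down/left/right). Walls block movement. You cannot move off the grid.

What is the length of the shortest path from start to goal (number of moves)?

BFS from (row=4, col=6) until reaching (row=0, col=0):
  Distance 0: (row=4, col=6)
  Distance 1: (row=3, col=6), (row=4, col=5)
  Distance 2: (row=2, col=6), (row=3, col=5), (row=3, col=7), (row=4, col=4), (row=5, col=5)
  Distance 3: (row=2, col=5), (row=2, col=7), (row=3, col=4), (row=3, col=8), (row=5, col=4), (row=6, col=5)
  Distance 4: (row=1, col=5), (row=1, col=7), (row=2, col=8), (row=3, col=3), (row=3, col=9), (row=4, col=8), (row=5, col=3), (row=6, col=4), (row=7, col=5)
  Distance 5: (row=0, col=5), (row=0, col=7), (row=1, col=4), (row=1, col=8), (row=2, col=3), (row=2, col=9), (row=3, col=2), (row=4, col=9), (row=5, col=8), (row=6, col=3), (row=7, col=4), (row=7, col=6)
  Distance 6: (row=0, col=6), (row=0, col=8), (row=1, col=3), (row=1, col=9), (row=2, col=2), (row=3, col=1), (row=5, col=7), (row=5, col=9), (row=6, col=2), (row=6, col=8), (row=7, col=3)
  Distance 7: (row=0, col=9), (row=1, col=2), (row=2, col=1), (row=3, col=0), (row=4, col=1), (row=6, col=7), (row=6, col=9), (row=7, col=2), (row=7, col=8)
  Distance 8: (row=0, col=2), (row=1, col=1), (row=2, col=0), (row=4, col=0), (row=5, col=1), (row=7, col=1), (row=7, col=9)
  Distance 9: (row=1, col=0), (row=5, col=0)
  Distance 10: (row=0, col=0), (row=6, col=0)  <- goal reached here
One shortest path (10 moves): (row=4, col=6) -> (row=4, col=5) -> (row=4, col=4) -> (row=3, col=4) -> (row=3, col=3) -> (row=3, col=2) -> (row=3, col=1) -> (row=3, col=0) -> (row=2, col=0) -> (row=1, col=0) -> (row=0, col=0)

Answer: Shortest path length: 10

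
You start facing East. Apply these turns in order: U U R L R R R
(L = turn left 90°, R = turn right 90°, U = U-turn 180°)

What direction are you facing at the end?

Answer: Final heading: North

Derivation:
Start: East
  U (U-turn (180°)) -> West
  U (U-turn (180°)) -> East
  R (right (90° clockwise)) -> South
  L (left (90° counter-clockwise)) -> East
  R (right (90° clockwise)) -> South
  R (right (90° clockwise)) -> West
  R (right (90° clockwise)) -> North
Final: North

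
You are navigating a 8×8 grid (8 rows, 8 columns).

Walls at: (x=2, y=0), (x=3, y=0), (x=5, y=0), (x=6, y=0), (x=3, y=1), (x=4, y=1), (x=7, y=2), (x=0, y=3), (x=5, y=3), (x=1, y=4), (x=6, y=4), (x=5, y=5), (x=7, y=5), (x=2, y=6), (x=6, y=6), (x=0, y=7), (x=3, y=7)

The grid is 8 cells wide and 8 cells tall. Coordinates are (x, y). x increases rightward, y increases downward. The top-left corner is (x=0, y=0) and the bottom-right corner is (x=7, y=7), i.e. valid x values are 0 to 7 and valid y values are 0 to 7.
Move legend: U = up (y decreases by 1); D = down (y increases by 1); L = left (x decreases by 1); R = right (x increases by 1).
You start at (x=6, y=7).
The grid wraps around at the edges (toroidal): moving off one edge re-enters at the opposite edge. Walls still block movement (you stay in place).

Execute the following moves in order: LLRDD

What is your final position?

Start: (x=6, y=7)
  L (left): (x=6, y=7) -> (x=5, y=7)
  L (left): (x=5, y=7) -> (x=4, y=7)
  R (right): (x=4, y=7) -> (x=5, y=7)
  D (down): blocked, stay at (x=5, y=7)
  D (down): blocked, stay at (x=5, y=7)
Final: (x=5, y=7)

Answer: Final position: (x=5, y=7)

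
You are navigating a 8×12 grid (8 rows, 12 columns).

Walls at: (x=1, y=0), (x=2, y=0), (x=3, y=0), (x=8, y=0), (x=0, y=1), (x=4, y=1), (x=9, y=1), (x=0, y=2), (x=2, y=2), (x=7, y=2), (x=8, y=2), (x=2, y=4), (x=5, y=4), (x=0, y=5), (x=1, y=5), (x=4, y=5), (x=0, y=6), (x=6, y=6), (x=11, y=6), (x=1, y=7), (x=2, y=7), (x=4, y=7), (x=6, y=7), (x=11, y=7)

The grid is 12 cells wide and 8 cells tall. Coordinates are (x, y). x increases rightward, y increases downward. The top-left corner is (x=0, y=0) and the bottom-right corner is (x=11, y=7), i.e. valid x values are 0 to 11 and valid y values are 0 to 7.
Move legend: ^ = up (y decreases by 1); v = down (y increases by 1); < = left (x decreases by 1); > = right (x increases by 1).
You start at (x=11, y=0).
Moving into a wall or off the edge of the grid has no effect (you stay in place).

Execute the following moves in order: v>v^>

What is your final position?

Answer: Final position: (x=11, y=1)

Derivation:
Start: (x=11, y=0)
  v (down): (x=11, y=0) -> (x=11, y=1)
  > (right): blocked, stay at (x=11, y=1)
  v (down): (x=11, y=1) -> (x=11, y=2)
  ^ (up): (x=11, y=2) -> (x=11, y=1)
  > (right): blocked, stay at (x=11, y=1)
Final: (x=11, y=1)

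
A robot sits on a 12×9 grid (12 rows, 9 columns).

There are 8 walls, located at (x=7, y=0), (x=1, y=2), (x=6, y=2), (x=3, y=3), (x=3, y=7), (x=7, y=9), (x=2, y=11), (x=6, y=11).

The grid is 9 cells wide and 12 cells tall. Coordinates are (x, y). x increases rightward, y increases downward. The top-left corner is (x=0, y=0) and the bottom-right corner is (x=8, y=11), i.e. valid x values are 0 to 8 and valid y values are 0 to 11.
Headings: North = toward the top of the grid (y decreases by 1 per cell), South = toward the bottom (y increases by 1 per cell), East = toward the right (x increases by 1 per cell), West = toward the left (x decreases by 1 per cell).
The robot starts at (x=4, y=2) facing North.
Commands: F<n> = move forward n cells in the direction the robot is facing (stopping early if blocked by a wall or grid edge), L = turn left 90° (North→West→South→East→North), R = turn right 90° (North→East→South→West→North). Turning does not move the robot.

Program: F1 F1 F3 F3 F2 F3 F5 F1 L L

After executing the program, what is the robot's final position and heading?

Answer: Final position: (x=4, y=0), facing South

Derivation:
Start: (x=4, y=2), facing North
  F1: move forward 1, now at (x=4, y=1)
  F1: move forward 1, now at (x=4, y=0)
  F3: move forward 0/3 (blocked), now at (x=4, y=0)
  F3: move forward 0/3 (blocked), now at (x=4, y=0)
  F2: move forward 0/2 (blocked), now at (x=4, y=0)
  F3: move forward 0/3 (blocked), now at (x=4, y=0)
  F5: move forward 0/5 (blocked), now at (x=4, y=0)
  F1: move forward 0/1 (blocked), now at (x=4, y=0)
  L: turn left, now facing West
  L: turn left, now facing South
Final: (x=4, y=0), facing South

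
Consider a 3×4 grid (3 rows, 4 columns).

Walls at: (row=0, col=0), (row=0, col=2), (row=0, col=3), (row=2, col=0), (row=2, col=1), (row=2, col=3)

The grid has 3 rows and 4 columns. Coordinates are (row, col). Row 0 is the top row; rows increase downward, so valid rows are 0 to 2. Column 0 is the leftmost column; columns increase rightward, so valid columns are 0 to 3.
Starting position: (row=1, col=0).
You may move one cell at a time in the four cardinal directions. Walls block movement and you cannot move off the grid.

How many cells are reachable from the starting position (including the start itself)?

BFS flood-fill from (row=1, col=0):
  Distance 0: (row=1, col=0)
  Distance 1: (row=1, col=1)
  Distance 2: (row=0, col=1), (row=1, col=2)
  Distance 3: (row=1, col=3), (row=2, col=2)
Total reachable: 6 (grid has 6 open cells total)

Answer: Reachable cells: 6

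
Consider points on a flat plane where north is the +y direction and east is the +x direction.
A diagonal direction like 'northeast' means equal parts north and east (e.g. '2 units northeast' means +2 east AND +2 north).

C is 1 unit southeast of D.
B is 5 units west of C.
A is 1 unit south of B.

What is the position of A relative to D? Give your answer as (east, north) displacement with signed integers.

Place D at the origin (east=0, north=0).
  C is 1 unit southeast of D: delta (east=+1, north=-1); C at (east=1, north=-1).
  B is 5 units west of C: delta (east=-5, north=+0); B at (east=-4, north=-1).
  A is 1 unit south of B: delta (east=+0, north=-1); A at (east=-4, north=-2).
Therefore A relative to D: (east=-4, north=-2).

Answer: A is at (east=-4, north=-2) relative to D.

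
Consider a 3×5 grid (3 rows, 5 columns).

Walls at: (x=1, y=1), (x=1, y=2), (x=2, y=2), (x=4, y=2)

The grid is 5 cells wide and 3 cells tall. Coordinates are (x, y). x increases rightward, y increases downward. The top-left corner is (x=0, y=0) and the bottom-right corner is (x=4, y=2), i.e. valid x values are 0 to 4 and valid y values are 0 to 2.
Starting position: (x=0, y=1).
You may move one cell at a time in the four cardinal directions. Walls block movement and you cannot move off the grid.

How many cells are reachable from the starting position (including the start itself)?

BFS flood-fill from (x=0, y=1):
  Distance 0: (x=0, y=1)
  Distance 1: (x=0, y=0), (x=0, y=2)
  Distance 2: (x=1, y=0)
  Distance 3: (x=2, y=0)
  Distance 4: (x=3, y=0), (x=2, y=1)
  Distance 5: (x=4, y=0), (x=3, y=1)
  Distance 6: (x=4, y=1), (x=3, y=2)
Total reachable: 11 (grid has 11 open cells total)

Answer: Reachable cells: 11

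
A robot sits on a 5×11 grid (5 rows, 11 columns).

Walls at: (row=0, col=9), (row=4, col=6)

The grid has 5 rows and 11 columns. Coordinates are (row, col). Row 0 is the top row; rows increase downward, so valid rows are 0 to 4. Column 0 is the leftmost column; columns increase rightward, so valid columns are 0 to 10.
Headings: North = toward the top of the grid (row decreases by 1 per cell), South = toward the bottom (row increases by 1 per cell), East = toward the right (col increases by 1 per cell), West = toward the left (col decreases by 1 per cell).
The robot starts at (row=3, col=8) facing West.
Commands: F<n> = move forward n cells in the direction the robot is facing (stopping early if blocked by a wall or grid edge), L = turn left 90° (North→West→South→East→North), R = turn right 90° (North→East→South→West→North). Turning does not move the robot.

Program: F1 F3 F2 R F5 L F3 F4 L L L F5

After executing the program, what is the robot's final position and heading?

Answer: Final position: (row=0, col=0), facing North

Derivation:
Start: (row=3, col=8), facing West
  F1: move forward 1, now at (row=3, col=7)
  F3: move forward 3, now at (row=3, col=4)
  F2: move forward 2, now at (row=3, col=2)
  R: turn right, now facing North
  F5: move forward 3/5 (blocked), now at (row=0, col=2)
  L: turn left, now facing West
  F3: move forward 2/3 (blocked), now at (row=0, col=0)
  F4: move forward 0/4 (blocked), now at (row=0, col=0)
  L: turn left, now facing South
  L: turn left, now facing East
  L: turn left, now facing North
  F5: move forward 0/5 (blocked), now at (row=0, col=0)
Final: (row=0, col=0), facing North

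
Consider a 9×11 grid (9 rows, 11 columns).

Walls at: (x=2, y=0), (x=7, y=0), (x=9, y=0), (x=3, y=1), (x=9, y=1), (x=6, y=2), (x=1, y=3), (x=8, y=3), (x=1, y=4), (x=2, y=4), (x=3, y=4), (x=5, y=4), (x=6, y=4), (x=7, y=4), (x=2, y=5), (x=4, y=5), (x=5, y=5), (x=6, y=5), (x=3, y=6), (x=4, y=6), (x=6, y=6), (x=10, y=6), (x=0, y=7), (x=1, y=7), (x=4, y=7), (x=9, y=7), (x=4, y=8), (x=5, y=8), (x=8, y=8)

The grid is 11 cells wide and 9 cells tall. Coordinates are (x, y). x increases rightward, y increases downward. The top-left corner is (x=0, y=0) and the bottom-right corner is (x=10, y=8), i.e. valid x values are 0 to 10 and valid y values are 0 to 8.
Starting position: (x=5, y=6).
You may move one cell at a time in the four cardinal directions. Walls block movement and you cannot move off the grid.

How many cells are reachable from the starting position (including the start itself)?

Answer: Reachable cells: 66

Derivation:
BFS flood-fill from (x=5, y=6):
  Distance 0: (x=5, y=6)
  Distance 1: (x=5, y=7)
  Distance 2: (x=6, y=7)
  Distance 3: (x=7, y=7), (x=6, y=8)
  Distance 4: (x=7, y=6), (x=8, y=7), (x=7, y=8)
  Distance 5: (x=7, y=5), (x=8, y=6)
  Distance 6: (x=8, y=5), (x=9, y=6)
  Distance 7: (x=8, y=4), (x=9, y=5)
  Distance 8: (x=9, y=4), (x=10, y=5)
  Distance 9: (x=9, y=3), (x=10, y=4)
  Distance 10: (x=9, y=2), (x=10, y=3)
  Distance 11: (x=8, y=2), (x=10, y=2)
  Distance 12: (x=8, y=1), (x=10, y=1), (x=7, y=2)
  Distance 13: (x=8, y=0), (x=10, y=0), (x=7, y=1), (x=7, y=3)
  Distance 14: (x=6, y=1), (x=6, y=3)
  Distance 15: (x=6, y=0), (x=5, y=1), (x=5, y=3)
  Distance 16: (x=5, y=0), (x=4, y=1), (x=5, y=2), (x=4, y=3)
  Distance 17: (x=4, y=0), (x=4, y=2), (x=3, y=3), (x=4, y=4)
  Distance 18: (x=3, y=0), (x=3, y=2), (x=2, y=3)
  Distance 19: (x=2, y=2)
  Distance 20: (x=2, y=1), (x=1, y=2)
  Distance 21: (x=1, y=1), (x=0, y=2)
  Distance 22: (x=1, y=0), (x=0, y=1), (x=0, y=3)
  Distance 23: (x=0, y=0), (x=0, y=4)
  Distance 24: (x=0, y=5)
  Distance 25: (x=1, y=5), (x=0, y=6)
  Distance 26: (x=1, y=6)
  Distance 27: (x=2, y=6)
  Distance 28: (x=2, y=7)
  Distance 29: (x=3, y=7), (x=2, y=8)
  Distance 30: (x=1, y=8), (x=3, y=8)
  Distance 31: (x=0, y=8)
Total reachable: 66 (grid has 70 open cells total)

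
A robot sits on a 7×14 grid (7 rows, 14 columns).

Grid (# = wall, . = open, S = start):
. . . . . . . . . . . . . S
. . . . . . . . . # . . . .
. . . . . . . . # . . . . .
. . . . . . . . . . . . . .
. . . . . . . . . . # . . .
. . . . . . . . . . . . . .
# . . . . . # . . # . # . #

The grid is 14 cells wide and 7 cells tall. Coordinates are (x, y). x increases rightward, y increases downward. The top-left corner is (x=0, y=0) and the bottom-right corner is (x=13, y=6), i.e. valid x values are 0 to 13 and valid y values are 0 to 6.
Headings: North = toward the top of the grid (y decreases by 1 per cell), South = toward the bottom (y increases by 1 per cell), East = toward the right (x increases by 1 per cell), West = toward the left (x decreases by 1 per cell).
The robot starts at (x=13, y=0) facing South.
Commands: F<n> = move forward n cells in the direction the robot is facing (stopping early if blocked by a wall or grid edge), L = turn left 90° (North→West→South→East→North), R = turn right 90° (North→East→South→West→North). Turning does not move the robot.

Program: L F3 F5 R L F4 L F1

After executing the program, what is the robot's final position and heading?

Start: (x=13, y=0), facing South
  L: turn left, now facing East
  F3: move forward 0/3 (blocked), now at (x=13, y=0)
  F5: move forward 0/5 (blocked), now at (x=13, y=0)
  R: turn right, now facing South
  L: turn left, now facing East
  F4: move forward 0/4 (blocked), now at (x=13, y=0)
  L: turn left, now facing North
  F1: move forward 0/1 (blocked), now at (x=13, y=0)
Final: (x=13, y=0), facing North

Answer: Final position: (x=13, y=0), facing North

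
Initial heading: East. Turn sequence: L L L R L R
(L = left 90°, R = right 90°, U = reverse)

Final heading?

Start: East
  L (left (90° counter-clockwise)) -> North
  L (left (90° counter-clockwise)) -> West
  L (left (90° counter-clockwise)) -> South
  R (right (90° clockwise)) -> West
  L (left (90° counter-clockwise)) -> South
  R (right (90° clockwise)) -> West
Final: West

Answer: Final heading: West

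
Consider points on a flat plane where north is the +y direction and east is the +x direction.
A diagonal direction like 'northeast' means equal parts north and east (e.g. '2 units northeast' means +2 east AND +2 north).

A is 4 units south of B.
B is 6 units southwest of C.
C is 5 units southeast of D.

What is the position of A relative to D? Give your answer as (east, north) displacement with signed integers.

Place D at the origin (east=0, north=0).
  C is 5 units southeast of D: delta (east=+5, north=-5); C at (east=5, north=-5).
  B is 6 units southwest of C: delta (east=-6, north=-6); B at (east=-1, north=-11).
  A is 4 units south of B: delta (east=+0, north=-4); A at (east=-1, north=-15).
Therefore A relative to D: (east=-1, north=-15).

Answer: A is at (east=-1, north=-15) relative to D.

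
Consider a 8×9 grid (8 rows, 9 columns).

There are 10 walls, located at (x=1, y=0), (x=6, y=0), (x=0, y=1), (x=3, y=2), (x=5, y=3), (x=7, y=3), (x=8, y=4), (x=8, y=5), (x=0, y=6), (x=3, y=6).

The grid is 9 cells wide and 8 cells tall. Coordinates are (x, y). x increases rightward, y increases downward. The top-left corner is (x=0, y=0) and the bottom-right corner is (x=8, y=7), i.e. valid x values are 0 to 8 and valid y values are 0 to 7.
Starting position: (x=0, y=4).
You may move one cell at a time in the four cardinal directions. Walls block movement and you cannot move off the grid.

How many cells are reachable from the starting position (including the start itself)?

BFS flood-fill from (x=0, y=4):
  Distance 0: (x=0, y=4)
  Distance 1: (x=0, y=3), (x=1, y=4), (x=0, y=5)
  Distance 2: (x=0, y=2), (x=1, y=3), (x=2, y=4), (x=1, y=5)
  Distance 3: (x=1, y=2), (x=2, y=3), (x=3, y=4), (x=2, y=5), (x=1, y=6)
  Distance 4: (x=1, y=1), (x=2, y=2), (x=3, y=3), (x=4, y=4), (x=3, y=5), (x=2, y=6), (x=1, y=7)
  Distance 5: (x=2, y=1), (x=4, y=3), (x=5, y=4), (x=4, y=5), (x=0, y=7), (x=2, y=7)
  Distance 6: (x=2, y=0), (x=3, y=1), (x=4, y=2), (x=6, y=4), (x=5, y=5), (x=4, y=6), (x=3, y=7)
  Distance 7: (x=3, y=0), (x=4, y=1), (x=5, y=2), (x=6, y=3), (x=7, y=4), (x=6, y=5), (x=5, y=6), (x=4, y=7)
  Distance 8: (x=4, y=0), (x=5, y=1), (x=6, y=2), (x=7, y=5), (x=6, y=6), (x=5, y=7)
  Distance 9: (x=5, y=0), (x=6, y=1), (x=7, y=2), (x=7, y=6), (x=6, y=7)
  Distance 10: (x=7, y=1), (x=8, y=2), (x=8, y=6), (x=7, y=7)
  Distance 11: (x=7, y=0), (x=8, y=1), (x=8, y=3), (x=8, y=7)
  Distance 12: (x=8, y=0)
Total reachable: 61 (grid has 62 open cells total)

Answer: Reachable cells: 61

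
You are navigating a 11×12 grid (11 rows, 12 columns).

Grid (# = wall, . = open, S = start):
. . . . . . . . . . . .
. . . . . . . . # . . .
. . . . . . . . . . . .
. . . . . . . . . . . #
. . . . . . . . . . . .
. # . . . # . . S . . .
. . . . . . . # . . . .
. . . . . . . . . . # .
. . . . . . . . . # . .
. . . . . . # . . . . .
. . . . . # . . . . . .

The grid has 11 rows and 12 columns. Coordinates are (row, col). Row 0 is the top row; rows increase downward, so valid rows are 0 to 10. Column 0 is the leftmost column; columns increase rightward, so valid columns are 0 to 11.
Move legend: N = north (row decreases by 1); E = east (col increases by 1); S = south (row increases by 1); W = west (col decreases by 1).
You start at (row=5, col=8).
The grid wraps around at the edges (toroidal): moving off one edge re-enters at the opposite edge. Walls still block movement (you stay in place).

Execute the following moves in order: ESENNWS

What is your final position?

Start: (row=5, col=8)
  E (east): (row=5, col=8) -> (row=5, col=9)
  S (south): (row=5, col=9) -> (row=6, col=9)
  E (east): (row=6, col=9) -> (row=6, col=10)
  N (north): (row=6, col=10) -> (row=5, col=10)
  N (north): (row=5, col=10) -> (row=4, col=10)
  W (west): (row=4, col=10) -> (row=4, col=9)
  S (south): (row=4, col=9) -> (row=5, col=9)
Final: (row=5, col=9)

Answer: Final position: (row=5, col=9)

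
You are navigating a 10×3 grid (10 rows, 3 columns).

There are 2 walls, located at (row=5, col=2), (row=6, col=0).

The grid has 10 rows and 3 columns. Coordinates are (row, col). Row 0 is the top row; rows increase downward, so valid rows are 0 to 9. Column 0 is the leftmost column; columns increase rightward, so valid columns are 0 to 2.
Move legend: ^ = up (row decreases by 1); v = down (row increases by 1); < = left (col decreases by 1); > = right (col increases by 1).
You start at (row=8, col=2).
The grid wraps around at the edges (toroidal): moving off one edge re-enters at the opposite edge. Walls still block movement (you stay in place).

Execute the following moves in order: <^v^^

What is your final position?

Answer: Final position: (row=6, col=1)

Derivation:
Start: (row=8, col=2)
  < (left): (row=8, col=2) -> (row=8, col=1)
  ^ (up): (row=8, col=1) -> (row=7, col=1)
  v (down): (row=7, col=1) -> (row=8, col=1)
  ^ (up): (row=8, col=1) -> (row=7, col=1)
  ^ (up): (row=7, col=1) -> (row=6, col=1)
Final: (row=6, col=1)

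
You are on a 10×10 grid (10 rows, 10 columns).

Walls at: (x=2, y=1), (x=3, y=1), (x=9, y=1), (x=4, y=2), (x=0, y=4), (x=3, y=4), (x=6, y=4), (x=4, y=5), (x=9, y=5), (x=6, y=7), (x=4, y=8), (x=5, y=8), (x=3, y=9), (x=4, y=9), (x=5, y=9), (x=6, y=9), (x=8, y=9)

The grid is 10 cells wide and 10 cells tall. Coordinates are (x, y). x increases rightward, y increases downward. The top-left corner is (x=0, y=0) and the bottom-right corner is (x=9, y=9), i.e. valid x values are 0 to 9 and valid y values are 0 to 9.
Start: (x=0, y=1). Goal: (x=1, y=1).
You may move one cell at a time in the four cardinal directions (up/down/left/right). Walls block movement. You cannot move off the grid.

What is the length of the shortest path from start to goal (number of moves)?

Answer: Shortest path length: 1

Derivation:
BFS from (x=0, y=1) until reaching (x=1, y=1):
  Distance 0: (x=0, y=1)
  Distance 1: (x=0, y=0), (x=1, y=1), (x=0, y=2)  <- goal reached here
One shortest path (1 moves): (x=0, y=1) -> (x=1, y=1)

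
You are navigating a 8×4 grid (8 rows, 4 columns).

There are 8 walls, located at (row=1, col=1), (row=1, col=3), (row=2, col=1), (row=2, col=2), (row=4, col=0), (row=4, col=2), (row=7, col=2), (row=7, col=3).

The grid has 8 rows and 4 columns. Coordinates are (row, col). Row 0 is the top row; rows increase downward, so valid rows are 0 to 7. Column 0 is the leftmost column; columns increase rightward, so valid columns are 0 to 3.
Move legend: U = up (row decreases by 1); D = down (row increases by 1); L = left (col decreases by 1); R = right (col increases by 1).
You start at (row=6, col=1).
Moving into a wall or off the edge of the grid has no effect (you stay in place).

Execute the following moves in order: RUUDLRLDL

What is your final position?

Start: (row=6, col=1)
  R (right): (row=6, col=1) -> (row=6, col=2)
  U (up): (row=6, col=2) -> (row=5, col=2)
  U (up): blocked, stay at (row=5, col=2)
  D (down): (row=5, col=2) -> (row=6, col=2)
  L (left): (row=6, col=2) -> (row=6, col=1)
  R (right): (row=6, col=1) -> (row=6, col=2)
  L (left): (row=6, col=2) -> (row=6, col=1)
  D (down): (row=6, col=1) -> (row=7, col=1)
  L (left): (row=7, col=1) -> (row=7, col=0)
Final: (row=7, col=0)

Answer: Final position: (row=7, col=0)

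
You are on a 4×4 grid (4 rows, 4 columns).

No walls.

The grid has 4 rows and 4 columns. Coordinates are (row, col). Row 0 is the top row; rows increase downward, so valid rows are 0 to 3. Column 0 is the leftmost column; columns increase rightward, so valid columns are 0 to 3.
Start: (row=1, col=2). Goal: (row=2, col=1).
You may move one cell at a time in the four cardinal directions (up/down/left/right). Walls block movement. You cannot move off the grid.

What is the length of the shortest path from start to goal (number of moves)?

Answer: Shortest path length: 2

Derivation:
BFS from (row=1, col=2) until reaching (row=2, col=1):
  Distance 0: (row=1, col=2)
  Distance 1: (row=0, col=2), (row=1, col=1), (row=1, col=3), (row=2, col=2)
  Distance 2: (row=0, col=1), (row=0, col=3), (row=1, col=0), (row=2, col=1), (row=2, col=3), (row=3, col=2)  <- goal reached here
One shortest path (2 moves): (row=1, col=2) -> (row=1, col=1) -> (row=2, col=1)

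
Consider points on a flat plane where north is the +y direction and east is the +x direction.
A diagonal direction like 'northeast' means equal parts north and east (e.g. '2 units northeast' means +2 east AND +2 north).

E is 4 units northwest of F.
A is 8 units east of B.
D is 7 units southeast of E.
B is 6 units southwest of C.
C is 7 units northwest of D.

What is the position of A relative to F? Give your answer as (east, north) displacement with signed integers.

Answer: A is at (east=-2, north=-2) relative to F.

Derivation:
Place F at the origin (east=0, north=0).
  E is 4 units northwest of F: delta (east=-4, north=+4); E at (east=-4, north=4).
  D is 7 units southeast of E: delta (east=+7, north=-7); D at (east=3, north=-3).
  C is 7 units northwest of D: delta (east=-7, north=+7); C at (east=-4, north=4).
  B is 6 units southwest of C: delta (east=-6, north=-6); B at (east=-10, north=-2).
  A is 8 units east of B: delta (east=+8, north=+0); A at (east=-2, north=-2).
Therefore A relative to F: (east=-2, north=-2).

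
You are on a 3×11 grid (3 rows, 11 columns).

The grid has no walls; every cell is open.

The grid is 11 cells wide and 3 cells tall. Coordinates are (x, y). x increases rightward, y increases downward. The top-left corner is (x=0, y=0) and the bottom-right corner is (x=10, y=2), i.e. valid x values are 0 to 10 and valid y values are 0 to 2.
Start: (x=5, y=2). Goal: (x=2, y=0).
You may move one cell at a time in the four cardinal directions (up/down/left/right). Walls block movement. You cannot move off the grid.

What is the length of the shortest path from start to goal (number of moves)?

BFS from (x=5, y=2) until reaching (x=2, y=0):
  Distance 0: (x=5, y=2)
  Distance 1: (x=5, y=1), (x=4, y=2), (x=6, y=2)
  Distance 2: (x=5, y=0), (x=4, y=1), (x=6, y=1), (x=3, y=2), (x=7, y=2)
  Distance 3: (x=4, y=0), (x=6, y=0), (x=3, y=1), (x=7, y=1), (x=2, y=2), (x=8, y=2)
  Distance 4: (x=3, y=0), (x=7, y=0), (x=2, y=1), (x=8, y=1), (x=1, y=2), (x=9, y=2)
  Distance 5: (x=2, y=0), (x=8, y=0), (x=1, y=1), (x=9, y=1), (x=0, y=2), (x=10, y=2)  <- goal reached here
One shortest path (5 moves): (x=5, y=2) -> (x=4, y=2) -> (x=3, y=2) -> (x=2, y=2) -> (x=2, y=1) -> (x=2, y=0)

Answer: Shortest path length: 5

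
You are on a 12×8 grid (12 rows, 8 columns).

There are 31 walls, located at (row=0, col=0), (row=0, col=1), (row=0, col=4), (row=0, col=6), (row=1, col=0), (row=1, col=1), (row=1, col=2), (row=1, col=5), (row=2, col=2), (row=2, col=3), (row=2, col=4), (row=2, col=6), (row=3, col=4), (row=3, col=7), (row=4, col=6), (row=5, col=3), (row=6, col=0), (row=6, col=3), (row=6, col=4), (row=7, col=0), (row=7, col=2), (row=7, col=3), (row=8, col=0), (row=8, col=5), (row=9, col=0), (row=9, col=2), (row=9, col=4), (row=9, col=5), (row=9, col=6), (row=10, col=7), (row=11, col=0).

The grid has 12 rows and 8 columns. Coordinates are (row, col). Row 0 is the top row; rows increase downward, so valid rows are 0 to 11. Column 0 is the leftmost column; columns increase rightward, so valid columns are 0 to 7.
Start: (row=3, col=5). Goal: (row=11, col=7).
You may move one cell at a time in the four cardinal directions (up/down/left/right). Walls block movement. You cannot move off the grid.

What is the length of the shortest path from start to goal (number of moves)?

BFS from (row=3, col=5) until reaching (row=11, col=7):
  Distance 0: (row=3, col=5)
  Distance 1: (row=2, col=5), (row=3, col=6), (row=4, col=5)
  Distance 2: (row=4, col=4), (row=5, col=5)
  Distance 3: (row=4, col=3), (row=5, col=4), (row=5, col=6), (row=6, col=5)
  Distance 4: (row=3, col=3), (row=4, col=2), (row=5, col=7), (row=6, col=6), (row=7, col=5)
  Distance 5: (row=3, col=2), (row=4, col=1), (row=4, col=7), (row=5, col=2), (row=6, col=7), (row=7, col=4), (row=7, col=6)
  Distance 6: (row=3, col=1), (row=4, col=0), (row=5, col=1), (row=6, col=2), (row=7, col=7), (row=8, col=4), (row=8, col=6)
  Distance 7: (row=2, col=1), (row=3, col=0), (row=5, col=0), (row=6, col=1), (row=8, col=3), (row=8, col=7)
  Distance 8: (row=2, col=0), (row=7, col=1), (row=8, col=2), (row=9, col=3), (row=9, col=7)
  Distance 9: (row=8, col=1), (row=10, col=3)
  Distance 10: (row=9, col=1), (row=10, col=2), (row=10, col=4), (row=11, col=3)
  Distance 11: (row=10, col=1), (row=10, col=5), (row=11, col=2), (row=11, col=4)
  Distance 12: (row=10, col=0), (row=10, col=6), (row=11, col=1), (row=11, col=5)
  Distance 13: (row=11, col=6)
  Distance 14: (row=11, col=7)  <- goal reached here
One shortest path (14 moves): (row=3, col=5) -> (row=4, col=5) -> (row=5, col=5) -> (row=6, col=5) -> (row=7, col=5) -> (row=7, col=4) -> (row=8, col=4) -> (row=8, col=3) -> (row=9, col=3) -> (row=10, col=3) -> (row=10, col=4) -> (row=10, col=5) -> (row=10, col=6) -> (row=11, col=6) -> (row=11, col=7)

Answer: Shortest path length: 14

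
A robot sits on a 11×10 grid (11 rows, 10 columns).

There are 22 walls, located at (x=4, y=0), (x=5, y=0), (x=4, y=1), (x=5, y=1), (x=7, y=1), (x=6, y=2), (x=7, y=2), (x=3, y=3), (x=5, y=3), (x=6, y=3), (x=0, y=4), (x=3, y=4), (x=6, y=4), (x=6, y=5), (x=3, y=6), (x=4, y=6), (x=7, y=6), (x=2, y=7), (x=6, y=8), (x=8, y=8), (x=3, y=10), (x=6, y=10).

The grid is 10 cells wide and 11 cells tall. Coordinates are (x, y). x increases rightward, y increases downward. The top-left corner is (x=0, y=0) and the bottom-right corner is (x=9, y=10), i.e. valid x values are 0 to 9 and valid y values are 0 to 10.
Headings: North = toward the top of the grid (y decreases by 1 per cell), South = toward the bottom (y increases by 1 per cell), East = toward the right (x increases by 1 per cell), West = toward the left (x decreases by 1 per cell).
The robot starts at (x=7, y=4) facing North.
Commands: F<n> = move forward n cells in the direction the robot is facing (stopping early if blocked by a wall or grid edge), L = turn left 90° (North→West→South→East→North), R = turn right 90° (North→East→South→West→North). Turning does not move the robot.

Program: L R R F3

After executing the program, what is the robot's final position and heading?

Start: (x=7, y=4), facing North
  L: turn left, now facing West
  R: turn right, now facing North
  R: turn right, now facing East
  F3: move forward 2/3 (blocked), now at (x=9, y=4)
Final: (x=9, y=4), facing East

Answer: Final position: (x=9, y=4), facing East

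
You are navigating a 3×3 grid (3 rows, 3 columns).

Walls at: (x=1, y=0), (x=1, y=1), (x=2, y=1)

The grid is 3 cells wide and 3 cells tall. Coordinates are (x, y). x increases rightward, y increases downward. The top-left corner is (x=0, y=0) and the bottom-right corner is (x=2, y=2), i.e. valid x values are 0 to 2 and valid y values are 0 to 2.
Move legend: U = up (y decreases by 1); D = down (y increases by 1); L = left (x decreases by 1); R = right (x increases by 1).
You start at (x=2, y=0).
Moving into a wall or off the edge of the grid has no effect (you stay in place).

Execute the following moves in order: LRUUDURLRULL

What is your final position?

Start: (x=2, y=0)
  L (left): blocked, stay at (x=2, y=0)
  R (right): blocked, stay at (x=2, y=0)
  U (up): blocked, stay at (x=2, y=0)
  U (up): blocked, stay at (x=2, y=0)
  D (down): blocked, stay at (x=2, y=0)
  U (up): blocked, stay at (x=2, y=0)
  R (right): blocked, stay at (x=2, y=0)
  L (left): blocked, stay at (x=2, y=0)
  R (right): blocked, stay at (x=2, y=0)
  U (up): blocked, stay at (x=2, y=0)
  L (left): blocked, stay at (x=2, y=0)
  L (left): blocked, stay at (x=2, y=0)
Final: (x=2, y=0)

Answer: Final position: (x=2, y=0)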